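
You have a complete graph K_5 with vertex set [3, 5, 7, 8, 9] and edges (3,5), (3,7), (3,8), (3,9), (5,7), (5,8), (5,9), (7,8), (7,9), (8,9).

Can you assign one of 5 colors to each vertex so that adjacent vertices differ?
A valid 5-coloring: color 1: [9]; color 2: [5]; color 3: [8]; color 4: [3]; color 5: [7].
(χ(G) = 5 ≤ 5.)

Yes, G is 5-colorable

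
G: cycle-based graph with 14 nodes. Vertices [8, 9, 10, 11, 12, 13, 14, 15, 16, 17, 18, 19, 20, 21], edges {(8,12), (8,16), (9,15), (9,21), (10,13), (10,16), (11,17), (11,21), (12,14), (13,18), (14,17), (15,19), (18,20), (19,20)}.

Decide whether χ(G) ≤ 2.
Yes, G is 2-colorable

A valid 2-coloring: color 1: [8, 9, 10, 11, 14, 18, 19]; color 2: [12, 13, 15, 16, 17, 20, 21].
(χ(G) = 2 ≤ 2.)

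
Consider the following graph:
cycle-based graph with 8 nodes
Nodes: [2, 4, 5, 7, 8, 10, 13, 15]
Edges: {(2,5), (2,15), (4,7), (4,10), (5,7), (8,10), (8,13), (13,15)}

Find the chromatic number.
Clique number ω(G) = 2 (lower bound: χ ≥ ω).
The graph is bipartite (no odd cycle), so 2 colors suffice: χ(G) = 2.
A valid 2-coloring: color 1: [2, 7, 10, 13]; color 2: [4, 5, 8, 15].

χ(G) = 2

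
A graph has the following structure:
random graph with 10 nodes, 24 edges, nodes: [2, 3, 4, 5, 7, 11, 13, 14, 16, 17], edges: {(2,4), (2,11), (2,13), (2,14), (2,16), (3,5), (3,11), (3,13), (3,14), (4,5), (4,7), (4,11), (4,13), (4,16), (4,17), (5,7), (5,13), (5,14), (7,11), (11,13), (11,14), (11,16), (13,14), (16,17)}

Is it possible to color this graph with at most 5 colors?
Yes, G is 5-colorable

A valid 5-coloring: color 1: [4, 14]; color 2: [5, 11, 17]; color 3: [7, 13, 16]; color 4: [2, 3].
(χ(G) = 4 ≤ 5.)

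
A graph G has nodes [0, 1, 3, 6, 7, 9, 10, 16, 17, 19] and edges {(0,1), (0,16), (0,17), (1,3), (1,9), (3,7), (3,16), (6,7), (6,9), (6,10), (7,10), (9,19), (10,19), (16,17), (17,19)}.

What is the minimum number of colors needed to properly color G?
χ(G) = 3

Clique number ω(G) = 3 (lower bound: χ ≥ ω).
The clique on [0, 16, 17] has size 3, forcing χ ≥ 3, and the coloring below uses 3 colors, so χ(G) = 3.
A valid 3-coloring: color 1: [0, 3, 6, 19]; color 2: [1, 7, 16]; color 3: [9, 10, 17].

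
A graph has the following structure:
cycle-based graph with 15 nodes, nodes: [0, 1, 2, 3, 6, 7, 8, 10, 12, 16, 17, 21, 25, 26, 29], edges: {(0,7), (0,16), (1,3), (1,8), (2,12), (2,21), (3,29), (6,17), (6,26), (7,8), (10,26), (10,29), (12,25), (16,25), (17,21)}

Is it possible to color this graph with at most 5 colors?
Yes, G is 5-colorable

A valid 5-coloring: color 1: [1, 7, 12, 16, 17, 26, 29]; color 2: [0, 3, 6, 8, 10, 21, 25]; color 3: [2].
(χ(G) = 3 ≤ 5.)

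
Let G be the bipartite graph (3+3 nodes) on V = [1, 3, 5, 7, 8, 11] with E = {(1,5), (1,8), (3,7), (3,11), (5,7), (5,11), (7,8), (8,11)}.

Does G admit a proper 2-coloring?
Yes, G is 2-colorable

A valid 2-coloring: color 1: [1, 7, 11]; color 2: [3, 5, 8].
(χ(G) = 2 ≤ 2.)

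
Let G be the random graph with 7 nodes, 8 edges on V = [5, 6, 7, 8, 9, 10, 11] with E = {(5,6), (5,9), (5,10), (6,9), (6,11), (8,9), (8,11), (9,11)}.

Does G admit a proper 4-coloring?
Yes, G is 4-colorable

A valid 4-coloring: color 1: [7, 9, 10]; color 2: [6, 8]; color 3: [5, 11].
(χ(G) = 3 ≤ 4.)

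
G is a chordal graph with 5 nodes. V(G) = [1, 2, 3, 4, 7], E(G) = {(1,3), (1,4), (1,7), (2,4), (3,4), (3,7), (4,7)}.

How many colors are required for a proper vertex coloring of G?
χ(G) = 4

Clique number ω(G) = 4 (lower bound: χ ≥ ω).
The clique on [1, 3, 4, 7] has size 4, forcing χ ≥ 4, and the coloring below uses 4 colors, so χ(G) = 4.
A valid 4-coloring: color 1: [4]; color 2: [2, 3]; color 3: [7]; color 4: [1].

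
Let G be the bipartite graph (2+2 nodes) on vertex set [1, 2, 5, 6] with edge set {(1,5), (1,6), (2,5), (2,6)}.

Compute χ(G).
Clique number ω(G) = 2 (lower bound: χ ≥ ω).
The graph is bipartite (no odd cycle), so 2 colors suffice: χ(G) = 2.
A valid 2-coloring: color 1: [1, 2]; color 2: [5, 6].

χ(G) = 2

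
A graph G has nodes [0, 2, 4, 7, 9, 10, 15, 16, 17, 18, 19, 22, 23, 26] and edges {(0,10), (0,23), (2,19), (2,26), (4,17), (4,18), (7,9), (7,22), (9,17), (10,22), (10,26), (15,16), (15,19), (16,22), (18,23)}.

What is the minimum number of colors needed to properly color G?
Clique number ω(G) = 2 (lower bound: χ ≥ ω).
Odd cycle [2, 19, 15, 16, 22, 10, 26] needs 3 colors (χ ≥ 3).
The coloring below uses 3 colors, so χ(G) = 3.
A valid 3-coloring: color 1: [4, 9, 10, 16, 19, 23]; color 2: [0, 2, 15, 17, 18, 22]; color 3: [7, 26].

χ(G) = 3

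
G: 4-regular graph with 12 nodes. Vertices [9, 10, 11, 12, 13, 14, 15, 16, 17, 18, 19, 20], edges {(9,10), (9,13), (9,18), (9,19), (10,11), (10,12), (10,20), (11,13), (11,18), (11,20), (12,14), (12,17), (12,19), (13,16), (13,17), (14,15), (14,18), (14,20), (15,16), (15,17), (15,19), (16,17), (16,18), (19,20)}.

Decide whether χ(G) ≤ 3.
Yes, G is 3-colorable

A valid 3-coloring: color 1: [9, 12, 16, 20]; color 2: [10, 13, 15, 18]; color 3: [11, 14, 17, 19].
(χ(G) = 3 ≤ 3.)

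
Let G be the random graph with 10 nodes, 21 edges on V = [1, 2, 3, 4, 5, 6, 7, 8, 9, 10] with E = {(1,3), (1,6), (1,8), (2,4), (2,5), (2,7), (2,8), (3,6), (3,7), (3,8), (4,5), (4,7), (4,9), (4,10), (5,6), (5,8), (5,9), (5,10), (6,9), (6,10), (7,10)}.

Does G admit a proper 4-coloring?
Yes, G is 4-colorable

A valid 4-coloring: color 1: [1, 5, 7]; color 2: [4, 6, 8]; color 3: [2, 3, 9, 10].
(χ(G) = 3 ≤ 4.)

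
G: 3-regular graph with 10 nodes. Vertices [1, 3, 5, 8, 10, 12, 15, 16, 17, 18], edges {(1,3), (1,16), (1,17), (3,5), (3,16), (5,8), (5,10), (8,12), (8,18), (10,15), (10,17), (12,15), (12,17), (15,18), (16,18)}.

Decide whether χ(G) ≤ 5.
Yes, G is 5-colorable

A valid 5-coloring: color 1: [1, 10, 12, 18]; color 2: [5, 15, 16, 17]; color 3: [3, 8].
(χ(G) = 3 ≤ 5.)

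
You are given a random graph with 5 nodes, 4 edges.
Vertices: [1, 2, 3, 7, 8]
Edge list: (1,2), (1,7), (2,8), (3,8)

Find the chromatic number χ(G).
χ(G) = 2

Clique number ω(G) = 2 (lower bound: χ ≥ ω).
The graph is bipartite (no odd cycle), so 2 colors suffice: χ(G) = 2.
A valid 2-coloring: color 1: [1, 8]; color 2: [2, 3, 7].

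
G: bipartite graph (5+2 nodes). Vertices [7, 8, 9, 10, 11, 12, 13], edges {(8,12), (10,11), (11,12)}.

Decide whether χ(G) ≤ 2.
Yes, G is 2-colorable

A valid 2-coloring: color 1: [7, 9, 10, 12, 13]; color 2: [8, 11].
(χ(G) = 2 ≤ 2.)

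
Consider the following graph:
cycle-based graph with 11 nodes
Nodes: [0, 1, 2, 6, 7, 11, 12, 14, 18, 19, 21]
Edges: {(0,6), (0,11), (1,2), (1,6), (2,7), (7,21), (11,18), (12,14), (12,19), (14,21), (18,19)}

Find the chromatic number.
Clique number ω(G) = 2 (lower bound: χ ≥ ω).
Odd cycle [1, 6, 0, 11, 18, 19, 12, 14, 21, 7, 2] needs 3 colors (χ ≥ 3).
The coloring below uses 3 colors, so χ(G) = 3.
A valid 3-coloring: color 1: [0, 1, 7, 12, 18]; color 2: [2, 6, 11, 14, 19]; color 3: [21].

χ(G) = 3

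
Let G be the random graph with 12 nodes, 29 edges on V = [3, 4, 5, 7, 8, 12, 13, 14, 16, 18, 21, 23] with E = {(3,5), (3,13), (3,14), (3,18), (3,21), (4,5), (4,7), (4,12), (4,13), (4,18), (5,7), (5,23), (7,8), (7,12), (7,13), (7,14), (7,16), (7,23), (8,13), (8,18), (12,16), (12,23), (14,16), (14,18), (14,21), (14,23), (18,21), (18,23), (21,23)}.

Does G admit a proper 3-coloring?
No, G is not 3-colorable

The clique on vertices [3, 14, 18, 21] has size 4 > 3, so it alone needs 4 colors.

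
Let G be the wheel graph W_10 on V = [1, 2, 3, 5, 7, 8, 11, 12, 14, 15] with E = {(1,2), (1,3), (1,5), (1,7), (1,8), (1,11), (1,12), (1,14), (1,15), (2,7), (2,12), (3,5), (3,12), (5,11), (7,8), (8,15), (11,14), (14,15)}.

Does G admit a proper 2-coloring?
No, G is not 2-colorable

The clique on vertices [1, 2, 12] has size 3 > 2, so it alone needs 3 colors.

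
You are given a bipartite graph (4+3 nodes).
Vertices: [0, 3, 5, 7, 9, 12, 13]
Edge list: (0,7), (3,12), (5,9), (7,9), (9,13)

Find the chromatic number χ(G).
Clique number ω(G) = 2 (lower bound: χ ≥ ω).
The graph is bipartite (no odd cycle), so 2 colors suffice: χ(G) = 2.
A valid 2-coloring: color 1: [0, 9, 12]; color 2: [3, 5, 7, 13].

χ(G) = 2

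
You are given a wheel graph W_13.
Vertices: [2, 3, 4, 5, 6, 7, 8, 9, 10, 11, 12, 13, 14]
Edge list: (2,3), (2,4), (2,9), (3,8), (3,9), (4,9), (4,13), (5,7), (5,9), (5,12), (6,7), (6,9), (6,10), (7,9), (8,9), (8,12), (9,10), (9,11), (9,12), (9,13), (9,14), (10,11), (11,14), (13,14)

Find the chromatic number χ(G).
Clique number ω(G) = 3 (lower bound: χ ≥ ω).
The clique on [2, 3, 9] has size 3, forcing χ ≥ 3, and the coloring below uses 3 colors, so χ(G) = 3.
A valid 3-coloring: color 1: [9]; color 2: [2, 5, 6, 8, 11, 13]; color 3: [3, 4, 7, 10, 12, 14].

χ(G) = 3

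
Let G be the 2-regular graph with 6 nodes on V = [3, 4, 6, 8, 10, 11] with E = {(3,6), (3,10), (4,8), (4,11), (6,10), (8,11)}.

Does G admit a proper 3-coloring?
Yes, G is 3-colorable

A valid 3-coloring: color 1: [6, 11]; color 2: [3, 8]; color 3: [4, 10].
(χ(G) = 3 ≤ 3.)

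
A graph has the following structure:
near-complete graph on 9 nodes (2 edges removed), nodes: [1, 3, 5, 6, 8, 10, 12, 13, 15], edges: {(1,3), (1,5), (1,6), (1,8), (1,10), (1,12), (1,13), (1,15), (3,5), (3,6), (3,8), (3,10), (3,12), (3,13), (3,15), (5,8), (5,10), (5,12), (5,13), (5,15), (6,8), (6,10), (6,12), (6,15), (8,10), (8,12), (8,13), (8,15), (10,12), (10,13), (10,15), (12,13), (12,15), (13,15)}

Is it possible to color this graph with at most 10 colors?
A valid 10-coloring: color 1: [10]; color 2: [1]; color 3: [15]; color 4: [3]; color 5: [8]; color 6: [12]; color 7: [6, 13]; color 8: [5].
(χ(G) = 8 ≤ 10.)

Yes, G is 10-colorable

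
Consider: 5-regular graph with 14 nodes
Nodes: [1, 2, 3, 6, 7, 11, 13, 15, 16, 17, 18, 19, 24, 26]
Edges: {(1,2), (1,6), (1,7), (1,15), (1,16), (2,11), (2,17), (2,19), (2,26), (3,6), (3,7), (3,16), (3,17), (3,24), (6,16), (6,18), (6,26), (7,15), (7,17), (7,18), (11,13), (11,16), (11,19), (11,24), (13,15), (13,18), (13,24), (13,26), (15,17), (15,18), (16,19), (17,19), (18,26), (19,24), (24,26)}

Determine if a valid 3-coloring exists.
No, G is not 3-colorable

Suppose a proper 3-coloring c exists. The clique [1, 6, 16] takes 3 distinct colors; by symmetry let c(1) = 1, c(6) = 2, c(16) = 3.
- Vertex 3: neighbors [6, 16] already have colors [2, 3] ⇒ c(3) = 1.
- Vertex 2: neighbors [1] already have colors [1]; try each remaining color.
- Case c(2) = 2:
  - Vertex 11: neighbors [2, 16] already have colors [2, 3] ⇒ c(11) = 1.
  - Vertex 19: neighbors [11, 2, 16] already have colors [1, 2, 3] — all 3 colors blocked. Contradiction.
- Case c(2) = 3:
  - Vertex 17: neighbors [3, 2] already have colors [1, 3] ⇒ c(17) = 2.
  - Vertex 15: neighbors [1, 17] already have colors [1, 2] ⇒ c(15) = 3.
  - Vertex 7: neighbors [1, 17, 15] already have colors [1, 2, 3] — all 3 colors blocked. Contradiction.
Every case ends in a contradiction, so G has no proper 3-coloring (χ ≥ 4).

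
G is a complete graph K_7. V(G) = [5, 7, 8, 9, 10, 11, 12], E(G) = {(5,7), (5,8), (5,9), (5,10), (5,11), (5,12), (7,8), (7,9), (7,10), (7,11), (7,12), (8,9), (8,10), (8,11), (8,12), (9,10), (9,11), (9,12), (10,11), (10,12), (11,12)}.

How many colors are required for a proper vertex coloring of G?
Clique number ω(G) = 7 (lower bound: χ ≥ ω).
The clique on [5, 7, 8, 9, 10, 11, 12] has size 7, forcing χ ≥ 7, and the coloring below uses 7 colors, so χ(G) = 7.
A valid 7-coloring: color 1: [11]; color 2: [8]; color 3: [5]; color 4: [9]; color 5: [10]; color 6: [7]; color 7: [12].

χ(G) = 7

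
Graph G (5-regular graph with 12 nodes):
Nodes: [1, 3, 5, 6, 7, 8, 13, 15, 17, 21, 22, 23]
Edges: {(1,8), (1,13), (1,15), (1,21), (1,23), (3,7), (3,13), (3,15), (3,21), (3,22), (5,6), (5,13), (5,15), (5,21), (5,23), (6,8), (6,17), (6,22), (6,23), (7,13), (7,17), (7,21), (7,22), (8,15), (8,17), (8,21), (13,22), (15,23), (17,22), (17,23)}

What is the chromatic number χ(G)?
χ(G) = 4

Clique number ω(G) = 4 (lower bound: χ ≥ ω).
The clique on [3, 7, 13, 22] has size 4, forcing χ ≥ 4, and the coloring below uses 4 colors, so χ(G) = 4.
A valid 4-coloring: color 1: [8, 22, 23]; color 2: [6, 13, 15, 21]; color 3: [1, 3, 5, 17]; color 4: [7].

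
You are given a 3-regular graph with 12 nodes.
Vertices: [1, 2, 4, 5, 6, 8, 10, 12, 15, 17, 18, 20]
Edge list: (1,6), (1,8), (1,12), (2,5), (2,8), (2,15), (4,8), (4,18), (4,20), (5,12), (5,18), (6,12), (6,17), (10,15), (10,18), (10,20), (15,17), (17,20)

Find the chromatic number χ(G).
Clique number ω(G) = 3 (lower bound: χ ≥ ω).
The clique on [1, 6, 12] has size 3, forcing χ ≥ 3, and the coloring below uses 3 colors, so χ(G) = 3.
A valid 3-coloring: color 1: [2, 4, 10, 12, 17]; color 2: [5, 6, 8, 15, 20]; color 3: [1, 18].

χ(G) = 3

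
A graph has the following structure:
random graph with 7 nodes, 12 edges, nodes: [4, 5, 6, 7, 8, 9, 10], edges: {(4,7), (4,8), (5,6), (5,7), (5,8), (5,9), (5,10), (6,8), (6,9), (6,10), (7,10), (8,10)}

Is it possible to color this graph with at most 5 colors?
A valid 5-coloring: color 1: [4, 5]; color 2: [6, 7]; color 3: [8, 9]; color 4: [10].
(χ(G) = 4 ≤ 5.)

Yes, G is 5-colorable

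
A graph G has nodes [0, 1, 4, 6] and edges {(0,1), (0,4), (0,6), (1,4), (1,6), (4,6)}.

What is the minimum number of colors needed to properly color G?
Clique number ω(G) = 4 (lower bound: χ ≥ ω).
The clique on [0, 1, 4, 6] has size 4, forcing χ ≥ 4, and the coloring below uses 4 colors, so χ(G) = 4.
A valid 4-coloring: color 1: [1]; color 2: [0]; color 3: [6]; color 4: [4].

χ(G) = 4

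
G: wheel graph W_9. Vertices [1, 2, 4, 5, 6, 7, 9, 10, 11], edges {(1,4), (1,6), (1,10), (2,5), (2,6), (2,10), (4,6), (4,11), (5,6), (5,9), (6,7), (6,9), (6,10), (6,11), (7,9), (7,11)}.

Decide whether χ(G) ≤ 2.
The clique on vertices [1, 6, 10] has size 3 > 2, so it alone needs 3 colors.

No, G is not 2-colorable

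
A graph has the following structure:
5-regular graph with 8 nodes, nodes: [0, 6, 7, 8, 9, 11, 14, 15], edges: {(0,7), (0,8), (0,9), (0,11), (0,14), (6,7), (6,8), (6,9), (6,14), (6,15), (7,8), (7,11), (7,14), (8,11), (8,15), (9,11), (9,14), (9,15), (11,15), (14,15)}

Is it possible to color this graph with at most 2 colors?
No, G is not 2-colorable

The clique on vertices [0, 7, 8, 11] has size 4 > 2, so it alone needs 4 colors.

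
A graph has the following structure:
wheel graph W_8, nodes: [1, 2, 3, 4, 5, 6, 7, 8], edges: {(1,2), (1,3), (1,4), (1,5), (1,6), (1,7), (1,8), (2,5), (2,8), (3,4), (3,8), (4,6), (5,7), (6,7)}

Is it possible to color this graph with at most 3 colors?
No, G is not 3-colorable

Odd cycle [8, 2, 5, 7, 6, 4, 3] needs 3 colors (χ ≥ 3).
Vertex 1 is adjacent to every vertex of [2, 3, 4, 5, 6, 7, 8], which already need 3 colors among themselves, so 1 needs a new color (χ ≥ 4).
Hence χ(G) ≥ 4 > 3, so no proper 3-coloring exists.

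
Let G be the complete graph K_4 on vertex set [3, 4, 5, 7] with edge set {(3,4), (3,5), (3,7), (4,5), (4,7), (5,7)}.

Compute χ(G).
Clique number ω(G) = 4 (lower bound: χ ≥ ω).
The clique on [3, 4, 5, 7] has size 4, forcing χ ≥ 4, and the coloring below uses 4 colors, so χ(G) = 4.
A valid 4-coloring: color 1: [3]; color 2: [5]; color 3: [4]; color 4: [7].

χ(G) = 4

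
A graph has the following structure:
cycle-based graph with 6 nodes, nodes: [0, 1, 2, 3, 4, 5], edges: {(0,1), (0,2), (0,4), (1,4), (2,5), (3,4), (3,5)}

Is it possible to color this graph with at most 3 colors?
Yes, G is 3-colorable

A valid 3-coloring: color 1: [0, 3]; color 2: [2, 4]; color 3: [1, 5].
(χ(G) = 3 ≤ 3.)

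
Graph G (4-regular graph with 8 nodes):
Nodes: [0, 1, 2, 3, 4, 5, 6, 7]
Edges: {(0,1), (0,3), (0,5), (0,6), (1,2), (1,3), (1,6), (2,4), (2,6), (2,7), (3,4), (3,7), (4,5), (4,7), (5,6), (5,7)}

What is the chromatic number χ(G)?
Clique number ω(G) = 3 (lower bound: χ ≥ ω).
Suppose a proper 3-coloring c exists. The clique [0, 1, 3] takes 3 distinct colors; by symmetry let c(0) = 1, c(1) = 2, c(3) = 3.
- Vertex 6: neighbors [0, 1] already have colors [1, 2] ⇒ c(6) = 3.
- Vertex 2: neighbors [1, 6] already have colors [2, 3] ⇒ c(2) = 1.
- Vertex 4: neighbors [2, 3] already have colors [1, 3] ⇒ c(4) = 2.
- Vertex 5: neighbors [0, 4, 6] already have colors [1, 2, 3] — all 3 colors blocked. Contradiction.
The forced assignments end in a contradiction, so G has no proper 3-coloring (χ ≥ 4).
The coloring below uses 4 colors, so χ(G) = 4.
A valid 4-coloring: color 1: [1, 5]; color 2: [6, 7]; color 3: [0, 4]; color 4: [2, 3].

χ(G) = 4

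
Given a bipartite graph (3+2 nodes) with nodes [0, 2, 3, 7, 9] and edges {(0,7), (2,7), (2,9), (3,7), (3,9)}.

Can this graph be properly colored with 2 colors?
A valid 2-coloring: color 1: [7, 9]; color 2: [0, 2, 3].
(χ(G) = 2 ≤ 2.)

Yes, G is 2-colorable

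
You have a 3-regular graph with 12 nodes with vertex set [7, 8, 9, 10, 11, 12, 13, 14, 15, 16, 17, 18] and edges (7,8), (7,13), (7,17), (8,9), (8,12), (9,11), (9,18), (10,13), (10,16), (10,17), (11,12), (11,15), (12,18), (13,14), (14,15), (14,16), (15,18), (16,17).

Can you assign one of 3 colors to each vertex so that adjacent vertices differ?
A valid 3-coloring: color 1: [8, 13, 15, 16]; color 2: [7, 10, 11, 14, 18]; color 3: [9, 12, 17].
(χ(G) = 3 ≤ 3.)

Yes, G is 3-colorable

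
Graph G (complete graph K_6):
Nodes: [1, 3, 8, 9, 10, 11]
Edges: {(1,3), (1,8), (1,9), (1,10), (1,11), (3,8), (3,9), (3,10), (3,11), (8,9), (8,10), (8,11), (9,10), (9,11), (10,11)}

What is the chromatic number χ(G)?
Clique number ω(G) = 6 (lower bound: χ ≥ ω).
The clique on [1, 3, 8, 9, 10, 11] has size 6, forcing χ ≥ 6, and the coloring below uses 6 colors, so χ(G) = 6.
A valid 6-coloring: color 1: [10]; color 2: [3]; color 3: [8]; color 4: [1]; color 5: [9]; color 6: [11].

χ(G) = 6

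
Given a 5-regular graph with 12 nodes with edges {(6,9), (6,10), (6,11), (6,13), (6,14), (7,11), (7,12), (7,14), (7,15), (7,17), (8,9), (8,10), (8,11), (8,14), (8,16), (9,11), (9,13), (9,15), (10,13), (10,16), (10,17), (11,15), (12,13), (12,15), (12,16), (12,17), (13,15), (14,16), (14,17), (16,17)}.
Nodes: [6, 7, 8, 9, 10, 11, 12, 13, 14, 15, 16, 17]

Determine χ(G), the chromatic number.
χ(G) = 4

Clique number ω(G) = 3 (lower bound: χ ≥ ω).
Odd cycle [9, 13, 12, 7, 11] needs 3 colors (χ ≥ 3).
Vertex 15 is adjacent to every vertex of [7, 9, 11, 12, 13], which already need 3 colors among themselves, so 15 needs a new color (χ ≥ 4).
The coloring below uses 4 colors, so χ(G) = 4.
A valid 4-coloring: color 1: [6, 8, 15, 17]; color 2: [7, 13, 16]; color 3: [9, 10, 12, 14]; color 4: [11].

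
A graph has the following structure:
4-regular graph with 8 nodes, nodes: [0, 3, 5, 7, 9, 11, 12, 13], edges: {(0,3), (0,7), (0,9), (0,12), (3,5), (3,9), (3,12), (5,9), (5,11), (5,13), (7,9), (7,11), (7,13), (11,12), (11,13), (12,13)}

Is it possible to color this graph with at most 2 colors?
The clique on vertices [0, 3, 9] has size 3 > 2, so it alone needs 3 colors.

No, G is not 2-colorable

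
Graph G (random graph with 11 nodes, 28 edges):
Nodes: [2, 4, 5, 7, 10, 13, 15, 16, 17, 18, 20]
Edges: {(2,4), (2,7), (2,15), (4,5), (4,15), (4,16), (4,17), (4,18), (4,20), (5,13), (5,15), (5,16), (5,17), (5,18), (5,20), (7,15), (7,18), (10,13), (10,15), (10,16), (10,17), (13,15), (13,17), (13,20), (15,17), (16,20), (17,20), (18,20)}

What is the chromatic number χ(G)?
Clique number ω(G) = 4 (lower bound: χ ≥ ω).
The clique on [10, 13, 15, 17] has size 4, forcing χ ≥ 4, and the coloring below uses 4 colors, so χ(G) = 4.
A valid 4-coloring: color 1: [15, 20]; color 2: [5, 7, 10]; color 3: [4, 13]; color 4: [2, 16, 17, 18].

χ(G) = 4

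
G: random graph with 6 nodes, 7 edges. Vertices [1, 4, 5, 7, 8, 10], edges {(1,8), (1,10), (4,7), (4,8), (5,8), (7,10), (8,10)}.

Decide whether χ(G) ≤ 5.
Yes, G is 5-colorable

A valid 5-coloring: color 1: [7, 8]; color 2: [4, 5, 10]; color 3: [1].
(χ(G) = 3 ≤ 5.)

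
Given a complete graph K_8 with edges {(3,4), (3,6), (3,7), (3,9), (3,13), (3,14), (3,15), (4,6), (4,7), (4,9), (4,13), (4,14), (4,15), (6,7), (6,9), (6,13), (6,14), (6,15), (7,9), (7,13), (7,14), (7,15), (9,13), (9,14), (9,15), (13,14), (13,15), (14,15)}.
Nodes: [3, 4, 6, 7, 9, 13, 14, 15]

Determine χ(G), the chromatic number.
Clique number ω(G) = 8 (lower bound: χ ≥ ω).
The clique on [3, 4, 6, 7, 9, 13, 14, 15] has size 8, forcing χ ≥ 8, and the coloring below uses 8 colors, so χ(G) = 8.
A valid 8-coloring: color 1: [13]; color 2: [9]; color 3: [7]; color 4: [14]; color 5: [6]; color 6: [15]; color 7: [4]; color 8: [3].

χ(G) = 8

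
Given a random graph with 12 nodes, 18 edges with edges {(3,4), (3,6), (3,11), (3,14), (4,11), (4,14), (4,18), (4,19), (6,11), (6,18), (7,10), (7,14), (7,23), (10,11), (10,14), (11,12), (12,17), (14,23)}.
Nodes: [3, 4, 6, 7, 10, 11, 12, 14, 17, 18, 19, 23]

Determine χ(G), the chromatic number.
χ(G) = 3

Clique number ω(G) = 3 (lower bound: χ ≥ ω).
The clique on [3, 4, 11] has size 3, forcing χ ≥ 3, and the coloring below uses 3 colors, so χ(G) = 3.
A valid 3-coloring: color 1: [4, 6, 7, 12]; color 2: [11, 14, 17, 18, 19]; color 3: [3, 10, 23].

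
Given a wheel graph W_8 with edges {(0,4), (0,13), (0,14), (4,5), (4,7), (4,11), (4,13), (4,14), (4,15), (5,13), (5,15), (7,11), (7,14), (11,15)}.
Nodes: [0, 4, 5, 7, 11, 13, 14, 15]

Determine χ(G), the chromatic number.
χ(G) = 4

Clique number ω(G) = 3 (lower bound: χ ≥ ω).
Odd cycle [0, 13, 5, 15, 11, 7, 14] needs 3 colors (χ ≥ 3).
Vertex 4 is adjacent to every vertex of [0, 5, 7, 11, 13, 14, 15], which already need 3 colors among themselves, so 4 needs a new color (χ ≥ 4).
The coloring below uses 4 colors, so χ(G) = 4.
A valid 4-coloring: color 1: [4]; color 2: [0, 5, 7]; color 3: [13, 14, 15]; color 4: [11].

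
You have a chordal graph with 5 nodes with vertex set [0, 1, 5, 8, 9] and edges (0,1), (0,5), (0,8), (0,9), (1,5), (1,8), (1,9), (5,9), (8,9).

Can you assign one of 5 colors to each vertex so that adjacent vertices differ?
A valid 5-coloring: color 1: [1]; color 2: [0]; color 3: [9]; color 4: [5, 8].
(χ(G) = 4 ≤ 5.)

Yes, G is 5-colorable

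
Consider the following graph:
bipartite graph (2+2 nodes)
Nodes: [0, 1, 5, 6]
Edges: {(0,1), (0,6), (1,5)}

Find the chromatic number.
χ(G) = 2

Clique number ω(G) = 2 (lower bound: χ ≥ ω).
The graph is bipartite (no odd cycle), so 2 colors suffice: χ(G) = 2.
A valid 2-coloring: color 1: [0, 5]; color 2: [1, 6].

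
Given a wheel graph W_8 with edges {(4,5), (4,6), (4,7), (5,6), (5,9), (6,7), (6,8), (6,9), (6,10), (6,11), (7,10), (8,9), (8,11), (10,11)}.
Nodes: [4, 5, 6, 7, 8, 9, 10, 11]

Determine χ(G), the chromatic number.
χ(G) = 4

Clique number ω(G) = 3 (lower bound: χ ≥ ω).
Odd cycle [7, 10, 11, 8, 9, 5, 4] needs 3 colors (χ ≥ 3).
Vertex 6 is adjacent to every vertex of [4, 5, 7, 8, 9, 10, 11], which already need 3 colors among themselves, so 6 needs a new color (χ ≥ 4).
The coloring below uses 4 colors, so χ(G) = 4.
A valid 4-coloring: color 1: [6]; color 2: [5, 7, 11]; color 3: [4, 8, 10]; color 4: [9].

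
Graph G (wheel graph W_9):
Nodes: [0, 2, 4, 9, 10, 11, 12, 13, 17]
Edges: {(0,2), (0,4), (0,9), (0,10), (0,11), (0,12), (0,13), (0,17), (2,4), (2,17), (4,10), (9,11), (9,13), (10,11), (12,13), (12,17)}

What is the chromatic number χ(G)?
Clique number ω(G) = 3 (lower bound: χ ≥ ω).
The clique on [0, 2, 17] has size 3, forcing χ ≥ 3, and the coloring below uses 3 colors, so χ(G) = 3.
A valid 3-coloring: color 1: [0]; color 2: [2, 9, 10, 12]; color 3: [4, 11, 13, 17].

χ(G) = 3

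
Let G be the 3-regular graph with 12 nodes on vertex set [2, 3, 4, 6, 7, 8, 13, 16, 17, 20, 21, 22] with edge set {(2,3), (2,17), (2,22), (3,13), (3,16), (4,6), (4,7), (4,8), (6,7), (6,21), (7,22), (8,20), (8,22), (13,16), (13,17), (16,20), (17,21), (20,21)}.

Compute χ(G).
Clique number ω(G) = 3 (lower bound: χ ≥ ω).
The clique on [4, 6, 7] has size 3, forcing χ ≥ 3, and the coloring below uses 3 colors, so χ(G) = 3.
A valid 3-coloring: color 1: [2, 7, 13, 20]; color 2: [3, 4, 21, 22]; color 3: [6, 8, 16, 17].

χ(G) = 3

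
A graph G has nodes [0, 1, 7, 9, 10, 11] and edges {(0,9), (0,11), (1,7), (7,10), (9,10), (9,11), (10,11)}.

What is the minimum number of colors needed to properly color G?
χ(G) = 3

Clique number ω(G) = 3 (lower bound: χ ≥ ω).
The clique on [0, 9, 11] has size 3, forcing χ ≥ 3, and the coloring below uses 3 colors, so χ(G) = 3.
A valid 3-coloring: color 1: [7, 9]; color 2: [1, 11]; color 3: [0, 10].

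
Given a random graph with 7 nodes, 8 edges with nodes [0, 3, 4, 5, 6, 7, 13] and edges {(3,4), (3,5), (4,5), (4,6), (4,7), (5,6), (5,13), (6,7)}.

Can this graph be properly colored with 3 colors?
Yes, G is 3-colorable

A valid 3-coloring: color 1: [0, 4, 13]; color 2: [5, 7]; color 3: [3, 6].
(χ(G) = 3 ≤ 3.)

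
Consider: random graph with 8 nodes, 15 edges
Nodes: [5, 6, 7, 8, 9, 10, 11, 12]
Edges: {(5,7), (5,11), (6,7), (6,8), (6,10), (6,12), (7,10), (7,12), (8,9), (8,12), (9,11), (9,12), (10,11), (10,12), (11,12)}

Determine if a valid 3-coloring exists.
No, G is not 3-colorable

The clique on vertices [6, 7, 10, 12] has size 4 > 3, so it alone needs 4 colors.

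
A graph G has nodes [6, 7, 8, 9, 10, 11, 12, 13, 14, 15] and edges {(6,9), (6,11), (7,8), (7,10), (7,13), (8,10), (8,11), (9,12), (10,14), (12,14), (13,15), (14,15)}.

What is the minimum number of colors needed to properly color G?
χ(G) = 3

Clique number ω(G) = 3 (lower bound: χ ≥ ω).
The clique on [7, 8, 10] has size 3, forcing χ ≥ 3, and the coloring below uses 3 colors, so χ(G) = 3.
A valid 3-coloring: color 1: [8, 9, 13, 14]; color 2: [6, 10, 12, 15]; color 3: [7, 11].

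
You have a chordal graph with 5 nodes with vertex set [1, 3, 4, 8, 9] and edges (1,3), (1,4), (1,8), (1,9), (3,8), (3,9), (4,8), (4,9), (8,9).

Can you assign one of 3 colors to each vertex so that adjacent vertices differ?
No, G is not 3-colorable

The clique on vertices [1, 3, 8, 9] has size 4 > 3, so it alone needs 4 colors.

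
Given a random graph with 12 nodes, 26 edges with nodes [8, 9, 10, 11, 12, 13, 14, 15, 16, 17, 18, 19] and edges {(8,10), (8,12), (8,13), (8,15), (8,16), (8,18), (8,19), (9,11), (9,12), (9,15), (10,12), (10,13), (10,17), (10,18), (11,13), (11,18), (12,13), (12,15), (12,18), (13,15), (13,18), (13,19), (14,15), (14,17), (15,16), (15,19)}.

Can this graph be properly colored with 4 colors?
The clique on vertices [8, 10, 12, 13, 18] has size 5 > 4, so it alone needs 5 colors.

No, G is not 4-colorable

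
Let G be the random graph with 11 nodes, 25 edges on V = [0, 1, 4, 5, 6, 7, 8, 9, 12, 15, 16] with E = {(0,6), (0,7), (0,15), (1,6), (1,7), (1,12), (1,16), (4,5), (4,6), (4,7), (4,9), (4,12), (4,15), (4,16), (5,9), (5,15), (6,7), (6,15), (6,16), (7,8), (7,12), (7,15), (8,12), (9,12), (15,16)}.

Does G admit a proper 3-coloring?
No, G is not 3-colorable

The clique on vertices [0, 6, 7, 15] has size 4 > 3, so it alone needs 4 colors.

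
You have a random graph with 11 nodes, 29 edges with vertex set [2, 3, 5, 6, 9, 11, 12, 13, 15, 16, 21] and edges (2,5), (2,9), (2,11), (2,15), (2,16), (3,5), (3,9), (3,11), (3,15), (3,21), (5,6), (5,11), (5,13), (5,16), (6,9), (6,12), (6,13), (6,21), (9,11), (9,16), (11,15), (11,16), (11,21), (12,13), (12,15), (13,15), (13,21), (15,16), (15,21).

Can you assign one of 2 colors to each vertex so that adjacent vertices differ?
No, G is not 2-colorable

The clique on vertices [2, 9, 11, 16] has size 4 > 2, so it alone needs 4 colors.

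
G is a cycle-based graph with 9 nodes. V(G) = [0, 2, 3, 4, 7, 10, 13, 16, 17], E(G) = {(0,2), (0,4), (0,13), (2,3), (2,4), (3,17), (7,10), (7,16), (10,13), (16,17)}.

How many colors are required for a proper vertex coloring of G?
Clique number ω(G) = 3 (lower bound: χ ≥ ω).
The clique on [0, 2, 4] has size 3, forcing χ ≥ 3, and the coloring below uses 3 colors, so χ(G) = 3.
A valid 3-coloring: color 1: [0, 3, 10, 16]; color 2: [2, 7, 13, 17]; color 3: [4].

χ(G) = 3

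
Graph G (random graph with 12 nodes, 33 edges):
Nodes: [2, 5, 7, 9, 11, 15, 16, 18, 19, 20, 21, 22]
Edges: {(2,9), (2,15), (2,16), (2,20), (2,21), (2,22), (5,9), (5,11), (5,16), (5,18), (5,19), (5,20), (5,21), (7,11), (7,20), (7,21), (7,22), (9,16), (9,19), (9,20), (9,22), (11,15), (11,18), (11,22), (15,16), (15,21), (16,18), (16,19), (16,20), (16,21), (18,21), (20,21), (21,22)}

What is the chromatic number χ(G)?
Clique number ω(G) = 4 (lower bound: χ ≥ ω).
The clique on [2, 9, 16, 20] has size 4, forcing χ ≥ 4, and the coloring below uses 4 colors, so χ(G) = 4.
A valid 4-coloring: color 1: [7, 16]; color 2: [9, 11, 21]; color 3: [2, 5]; color 4: [15, 18, 19, 20, 22].

χ(G) = 4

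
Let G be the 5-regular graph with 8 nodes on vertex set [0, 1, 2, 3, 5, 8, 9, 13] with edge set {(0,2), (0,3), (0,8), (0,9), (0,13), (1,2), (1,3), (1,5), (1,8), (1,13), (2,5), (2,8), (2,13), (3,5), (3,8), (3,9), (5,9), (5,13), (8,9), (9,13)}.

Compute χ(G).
Clique number ω(G) = 4 (lower bound: χ ≥ ω).
The clique on [0, 3, 8, 9] has size 4, forcing χ ≥ 4, and the coloring below uses 4 colors, so χ(G) = 4.
A valid 4-coloring: color 1: [2, 9]; color 2: [5, 8]; color 3: [0, 1]; color 4: [3, 13].

χ(G) = 4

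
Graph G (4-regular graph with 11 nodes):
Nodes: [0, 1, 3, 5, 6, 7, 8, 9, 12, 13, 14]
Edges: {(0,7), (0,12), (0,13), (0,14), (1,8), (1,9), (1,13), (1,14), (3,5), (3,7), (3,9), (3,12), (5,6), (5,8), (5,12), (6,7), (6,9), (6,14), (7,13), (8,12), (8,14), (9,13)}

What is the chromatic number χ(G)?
Clique number ω(G) = 3 (lower bound: χ ≥ ω).
The clique on [0, 7, 13] has size 3, forcing χ ≥ 3, and the coloring below uses 3 colors, so χ(G) = 3.
A valid 3-coloring: color 1: [3, 6, 8, 13]; color 2: [0, 1, 5]; color 3: [7, 9, 12, 14].

χ(G) = 3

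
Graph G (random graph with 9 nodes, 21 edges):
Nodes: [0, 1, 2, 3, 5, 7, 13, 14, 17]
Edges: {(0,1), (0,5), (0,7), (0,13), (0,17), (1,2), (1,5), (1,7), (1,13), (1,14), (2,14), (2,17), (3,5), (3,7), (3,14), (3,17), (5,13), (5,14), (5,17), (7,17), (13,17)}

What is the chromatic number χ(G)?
χ(G) = 4

Clique number ω(G) = 4 (lower bound: χ ≥ ω).
The clique on [0, 1, 5, 13] has size 4, forcing χ ≥ 4, and the coloring below uses 4 colors, so χ(G) = 4.
A valid 4-coloring: color 1: [2, 5, 7]; color 2: [1, 17]; color 3: [0, 14]; color 4: [3, 13].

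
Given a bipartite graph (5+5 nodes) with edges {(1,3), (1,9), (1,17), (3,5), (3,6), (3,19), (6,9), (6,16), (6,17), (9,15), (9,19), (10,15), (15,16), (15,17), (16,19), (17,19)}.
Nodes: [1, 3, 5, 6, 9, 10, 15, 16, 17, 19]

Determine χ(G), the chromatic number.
Clique number ω(G) = 2 (lower bound: χ ≥ ω).
The graph is bipartite (no odd cycle), so 2 colors suffice: χ(G) = 2.
A valid 2-coloring: color 1: [3, 9, 10, 16, 17]; color 2: [1, 5, 6, 15, 19].

χ(G) = 2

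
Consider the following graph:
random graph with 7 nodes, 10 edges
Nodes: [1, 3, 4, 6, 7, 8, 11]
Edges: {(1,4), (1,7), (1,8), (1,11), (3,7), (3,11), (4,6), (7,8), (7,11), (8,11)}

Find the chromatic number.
χ(G) = 4

Clique number ω(G) = 4 (lower bound: χ ≥ ω).
The clique on [1, 7, 8, 11] has size 4, forcing χ ≥ 4, and the coloring below uses 4 colors, so χ(G) = 4.
A valid 4-coloring: color 1: [1, 3, 6]; color 2: [4, 11]; color 3: [7]; color 4: [8].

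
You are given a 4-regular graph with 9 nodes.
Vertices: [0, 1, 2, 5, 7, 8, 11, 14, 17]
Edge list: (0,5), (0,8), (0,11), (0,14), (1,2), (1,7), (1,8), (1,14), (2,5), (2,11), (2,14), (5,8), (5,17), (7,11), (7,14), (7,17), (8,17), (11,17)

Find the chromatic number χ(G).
Clique number ω(G) = 3 (lower bound: χ ≥ ω).
The clique on [0, 5, 8] has size 3, forcing χ ≥ 3, and the coloring below uses 3 colors, so χ(G) = 3.
A valid 3-coloring: color 1: [0, 1, 17]; color 2: [5, 11, 14]; color 3: [2, 7, 8].

χ(G) = 3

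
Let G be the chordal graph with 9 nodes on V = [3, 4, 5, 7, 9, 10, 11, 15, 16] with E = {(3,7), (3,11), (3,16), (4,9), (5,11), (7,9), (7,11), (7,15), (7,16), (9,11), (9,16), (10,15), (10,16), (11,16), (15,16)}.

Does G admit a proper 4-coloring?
A valid 4-coloring: color 1: [4, 5, 16]; color 2: [7, 10]; color 3: [11, 15]; color 4: [3, 9].
(χ(G) = 4 ≤ 4.)

Yes, G is 4-colorable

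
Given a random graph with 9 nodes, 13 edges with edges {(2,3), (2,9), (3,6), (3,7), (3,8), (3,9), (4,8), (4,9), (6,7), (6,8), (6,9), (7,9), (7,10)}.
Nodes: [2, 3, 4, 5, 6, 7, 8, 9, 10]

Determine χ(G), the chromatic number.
χ(G) = 4

Clique number ω(G) = 4 (lower bound: χ ≥ ω).
The clique on [3, 6, 7, 9] has size 4, forcing χ ≥ 4, and the coloring below uses 4 colors, so χ(G) = 4.
A valid 4-coloring: color 1: [3, 4, 5, 10]; color 2: [8, 9]; color 3: [2, 7]; color 4: [6].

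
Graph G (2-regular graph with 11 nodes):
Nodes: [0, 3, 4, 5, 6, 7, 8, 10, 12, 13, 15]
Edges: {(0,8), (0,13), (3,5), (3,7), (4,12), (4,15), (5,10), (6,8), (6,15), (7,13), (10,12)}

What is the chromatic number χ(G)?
Clique number ω(G) = 2 (lower bound: χ ≥ ω).
Odd cycle [5, 3, 7, 13, 0, 8, 6, 15, 4, 12, 10] needs 3 colors (χ ≥ 3).
The coloring below uses 3 colors, so χ(G) = 3.
A valid 3-coloring: color 1: [0, 5, 6, 7, 12]; color 2: [3, 4, 8, 10, 13]; color 3: [15].

χ(G) = 3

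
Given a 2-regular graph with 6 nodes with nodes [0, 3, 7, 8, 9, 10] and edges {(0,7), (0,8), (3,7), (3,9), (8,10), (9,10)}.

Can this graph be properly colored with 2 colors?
A valid 2-coloring: color 1: [7, 8, 9]; color 2: [0, 3, 10].
(χ(G) = 2 ≤ 2.)

Yes, G is 2-colorable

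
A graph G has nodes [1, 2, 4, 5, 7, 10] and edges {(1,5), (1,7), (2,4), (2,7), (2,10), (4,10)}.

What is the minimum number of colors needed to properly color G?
χ(G) = 3

Clique number ω(G) = 3 (lower bound: χ ≥ ω).
The clique on [2, 4, 10] has size 3, forcing χ ≥ 3, and the coloring below uses 3 colors, so χ(G) = 3.
A valid 3-coloring: color 1: [1, 2]; color 2: [4, 5, 7]; color 3: [10].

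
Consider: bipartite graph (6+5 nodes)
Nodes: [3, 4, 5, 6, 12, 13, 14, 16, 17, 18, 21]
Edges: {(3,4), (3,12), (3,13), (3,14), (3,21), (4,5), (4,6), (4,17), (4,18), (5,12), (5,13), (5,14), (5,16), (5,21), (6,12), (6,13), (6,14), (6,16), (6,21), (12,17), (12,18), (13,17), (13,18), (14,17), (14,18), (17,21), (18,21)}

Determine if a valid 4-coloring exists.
A valid 4-coloring: color 1: [3, 5, 6, 17, 18]; color 2: [4, 12, 13, 14, 16, 21].
(χ(G) = 2 ≤ 4.)

Yes, G is 4-colorable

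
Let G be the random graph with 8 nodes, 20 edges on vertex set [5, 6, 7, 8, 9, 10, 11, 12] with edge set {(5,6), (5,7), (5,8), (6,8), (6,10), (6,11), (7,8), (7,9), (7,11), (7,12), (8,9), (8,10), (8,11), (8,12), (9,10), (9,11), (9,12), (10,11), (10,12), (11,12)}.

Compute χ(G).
χ(G) = 5

Clique number ω(G) = 5 (lower bound: χ ≥ ω).
The clique on [8, 9, 10, 11, 12] has size 5, forcing χ ≥ 5, and the coloring below uses 5 colors, so χ(G) = 5.
A valid 5-coloring: color 1: [8]; color 2: [5, 11]; color 3: [6, 12]; color 4: [7, 10]; color 5: [9].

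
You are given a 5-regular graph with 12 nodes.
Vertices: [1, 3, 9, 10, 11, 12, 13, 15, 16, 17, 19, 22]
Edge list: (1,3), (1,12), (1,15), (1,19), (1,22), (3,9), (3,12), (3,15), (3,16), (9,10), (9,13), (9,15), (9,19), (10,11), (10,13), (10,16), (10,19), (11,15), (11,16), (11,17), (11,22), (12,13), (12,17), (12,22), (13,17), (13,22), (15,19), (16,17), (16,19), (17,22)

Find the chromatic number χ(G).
Clique number ω(G) = 4 (lower bound: χ ≥ ω).
The clique on [12, 13, 17, 22] has size 4, forcing χ ≥ 4, and the coloring below uses 4 colors, so χ(G) = 4.
A valid 4-coloring: color 1: [10, 12, 15]; color 2: [1, 9, 17]; color 3: [3, 11, 13, 19]; color 4: [16, 22].

χ(G) = 4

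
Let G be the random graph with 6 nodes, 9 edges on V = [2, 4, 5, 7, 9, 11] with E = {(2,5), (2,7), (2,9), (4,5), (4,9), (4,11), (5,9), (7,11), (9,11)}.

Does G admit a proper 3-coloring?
A valid 3-coloring: color 1: [7, 9]; color 2: [5, 11]; color 3: [2, 4].
(χ(G) = 3 ≤ 3.)

Yes, G is 3-colorable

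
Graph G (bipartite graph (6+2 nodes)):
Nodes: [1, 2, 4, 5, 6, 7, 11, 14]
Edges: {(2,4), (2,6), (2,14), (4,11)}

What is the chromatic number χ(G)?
Clique number ω(G) = 2 (lower bound: χ ≥ ω).
The graph is bipartite (no odd cycle), so 2 colors suffice: χ(G) = 2.
A valid 2-coloring: color 1: [1, 2, 5, 7, 11]; color 2: [4, 6, 14].

χ(G) = 2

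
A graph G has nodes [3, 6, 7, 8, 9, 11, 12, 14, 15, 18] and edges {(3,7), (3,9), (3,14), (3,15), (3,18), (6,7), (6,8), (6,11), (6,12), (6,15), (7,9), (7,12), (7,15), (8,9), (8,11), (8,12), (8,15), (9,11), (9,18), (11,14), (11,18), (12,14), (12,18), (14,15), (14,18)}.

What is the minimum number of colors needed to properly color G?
Clique number ω(G) = 3 (lower bound: χ ≥ ω).
Odd cycle [9, 18, 14, 15, 7] needs 3 colors (χ ≥ 3).
Vertex 3 is adjacent to every vertex of [7, 9, 14, 15, 18], which already need 3 colors among themselves, so 3 needs a new color (χ ≥ 4).
The coloring below uses 4 colors, so χ(G) = 4.
A valid 4-coloring: color 1: [11, 12, 15]; color 2: [3, 8]; color 3: [6, 9, 14]; color 4: [7, 18].

χ(G) = 4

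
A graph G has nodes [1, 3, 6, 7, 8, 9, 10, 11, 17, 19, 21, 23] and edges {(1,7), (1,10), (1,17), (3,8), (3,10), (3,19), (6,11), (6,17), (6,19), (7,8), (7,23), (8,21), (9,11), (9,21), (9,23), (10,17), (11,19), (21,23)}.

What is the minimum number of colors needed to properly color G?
Clique number ω(G) = 3 (lower bound: χ ≥ ω).
The clique on [1, 10, 17] has size 3, forcing χ ≥ 3, and the coloring below uses 3 colors, so χ(G) = 3.
A valid 3-coloring: color 1: [3, 11, 17, 23]; color 2: [1, 8, 9, 19]; color 3: [6, 7, 10, 21].

χ(G) = 3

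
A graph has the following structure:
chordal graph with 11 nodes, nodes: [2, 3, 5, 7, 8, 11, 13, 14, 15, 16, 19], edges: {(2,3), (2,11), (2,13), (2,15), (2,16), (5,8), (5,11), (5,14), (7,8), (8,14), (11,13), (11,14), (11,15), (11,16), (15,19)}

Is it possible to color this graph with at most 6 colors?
A valid 6-coloring: color 1: [3, 8, 11, 19]; color 2: [2, 5, 7]; color 3: [13, 14, 15, 16].
(χ(G) = 3 ≤ 6.)

Yes, G is 6-colorable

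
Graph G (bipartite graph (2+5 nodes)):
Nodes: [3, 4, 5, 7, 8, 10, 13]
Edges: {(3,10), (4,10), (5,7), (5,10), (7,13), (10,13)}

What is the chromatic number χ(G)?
Clique number ω(G) = 2 (lower bound: χ ≥ ω).
The graph is bipartite (no odd cycle), so 2 colors suffice: χ(G) = 2.
A valid 2-coloring: color 1: [7, 8, 10]; color 2: [3, 4, 5, 13].

χ(G) = 2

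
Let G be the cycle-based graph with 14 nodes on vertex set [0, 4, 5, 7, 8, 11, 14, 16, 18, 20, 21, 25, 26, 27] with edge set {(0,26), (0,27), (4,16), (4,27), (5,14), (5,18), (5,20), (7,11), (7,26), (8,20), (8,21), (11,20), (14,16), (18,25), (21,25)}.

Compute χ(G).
χ(G) = 2

Clique number ω(G) = 2 (lower bound: χ ≥ ω).
The graph is bipartite (no odd cycle), so 2 colors suffice: χ(G) = 2.
A valid 2-coloring: color 1: [0, 4, 7, 14, 18, 20, 21]; color 2: [5, 8, 11, 16, 25, 26, 27].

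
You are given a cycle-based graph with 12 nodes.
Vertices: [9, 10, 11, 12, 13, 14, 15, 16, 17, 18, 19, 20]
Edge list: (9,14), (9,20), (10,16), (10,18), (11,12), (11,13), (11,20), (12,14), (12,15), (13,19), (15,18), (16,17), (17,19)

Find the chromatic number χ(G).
Clique number ω(G) = 2 (lower bound: χ ≥ ω).
Odd cycle [15, 18, 10, 16, 17, 19, 13, 11, 12] needs 3 colors (χ ≥ 3).
The coloring below uses 3 colors, so χ(G) = 3.
A valid 3-coloring: color 1: [12, 16, 18, 19, 20]; color 2: [9, 10, 11, 15, 17]; color 3: [13, 14].

χ(G) = 3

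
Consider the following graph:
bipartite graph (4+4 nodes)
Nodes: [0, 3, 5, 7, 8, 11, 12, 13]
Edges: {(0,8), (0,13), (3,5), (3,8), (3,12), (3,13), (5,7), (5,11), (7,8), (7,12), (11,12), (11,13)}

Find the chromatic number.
Clique number ω(G) = 2 (lower bound: χ ≥ ω).
The graph is bipartite (no odd cycle), so 2 colors suffice: χ(G) = 2.
A valid 2-coloring: color 1: [0, 3, 7, 11]; color 2: [5, 8, 12, 13].

χ(G) = 2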